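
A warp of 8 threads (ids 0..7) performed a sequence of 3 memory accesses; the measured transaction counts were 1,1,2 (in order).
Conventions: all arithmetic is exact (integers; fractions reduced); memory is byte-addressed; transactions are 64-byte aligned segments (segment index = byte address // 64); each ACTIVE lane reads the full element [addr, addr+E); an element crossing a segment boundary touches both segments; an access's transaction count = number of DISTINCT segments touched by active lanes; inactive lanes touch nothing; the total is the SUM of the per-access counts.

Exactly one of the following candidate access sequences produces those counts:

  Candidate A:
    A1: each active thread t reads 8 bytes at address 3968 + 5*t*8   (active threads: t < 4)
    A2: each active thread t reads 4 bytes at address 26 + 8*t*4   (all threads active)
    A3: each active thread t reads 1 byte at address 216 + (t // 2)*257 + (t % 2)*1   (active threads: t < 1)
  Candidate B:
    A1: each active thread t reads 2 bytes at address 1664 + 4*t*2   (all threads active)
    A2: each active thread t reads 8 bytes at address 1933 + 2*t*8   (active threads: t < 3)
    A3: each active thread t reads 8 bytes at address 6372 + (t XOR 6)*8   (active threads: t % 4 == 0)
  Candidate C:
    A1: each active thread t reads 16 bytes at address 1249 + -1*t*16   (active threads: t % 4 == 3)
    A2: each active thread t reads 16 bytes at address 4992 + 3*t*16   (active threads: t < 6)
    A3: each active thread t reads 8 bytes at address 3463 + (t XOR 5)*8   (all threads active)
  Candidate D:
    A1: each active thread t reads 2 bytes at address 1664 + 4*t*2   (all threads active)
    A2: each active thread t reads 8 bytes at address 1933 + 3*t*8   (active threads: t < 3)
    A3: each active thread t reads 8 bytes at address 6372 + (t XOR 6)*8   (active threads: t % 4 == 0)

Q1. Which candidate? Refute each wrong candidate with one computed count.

A: A1 gives 2 transactions, not 1
C: A1 gives 3 transactions, not 1
D: A2 gives 2 transactions, not 1
B: all counts match (1,1,2)

Answer: B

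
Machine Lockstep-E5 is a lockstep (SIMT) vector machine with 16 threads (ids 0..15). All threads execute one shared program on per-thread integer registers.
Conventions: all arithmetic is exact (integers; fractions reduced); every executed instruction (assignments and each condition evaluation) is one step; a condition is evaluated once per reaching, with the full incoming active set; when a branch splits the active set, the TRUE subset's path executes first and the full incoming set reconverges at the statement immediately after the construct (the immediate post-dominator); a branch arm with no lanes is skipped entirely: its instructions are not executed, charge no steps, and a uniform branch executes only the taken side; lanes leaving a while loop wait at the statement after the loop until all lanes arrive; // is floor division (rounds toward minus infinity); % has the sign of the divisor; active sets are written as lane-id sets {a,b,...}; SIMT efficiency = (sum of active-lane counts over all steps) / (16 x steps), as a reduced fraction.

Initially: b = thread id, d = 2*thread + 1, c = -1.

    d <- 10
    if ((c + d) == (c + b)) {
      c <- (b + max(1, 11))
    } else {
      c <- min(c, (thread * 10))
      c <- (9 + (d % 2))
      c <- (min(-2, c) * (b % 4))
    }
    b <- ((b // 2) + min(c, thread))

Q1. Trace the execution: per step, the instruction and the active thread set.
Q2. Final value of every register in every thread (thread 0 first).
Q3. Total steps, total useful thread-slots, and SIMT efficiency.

step 0: d <- 10                      {0,1,2,3,4,5,6,7,8,9,10,11,12,13,14,15}
step 1: eval ((c + d) == (c + b))    {0,1,2,3,4,5,6,7,8,9,10,11,12,13,14,15}
step 2: c <- (b + max(1, 11))        {10}
step 3: c <- min(c, (thread * 10))   {0,1,2,3,4,5,6,7,8,9,11,12,13,14,15}
step 4: c <- (9 + (d % 2))           {0,1,2,3,4,5,6,7,8,9,11,12,13,14,15}
step 5: c <- (min(-2, c) * (b % 4))  {0,1,2,3,4,5,6,7,8,9,11,12,13,14,15}
step 6: b <- ((b // 2) + min(c, thread)) {0,1,2,3,4,5,6,7,8,9,10,11,12,13,14,15}

Answer: 7 steps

b: 0,-2,-3,-5,2,0,-1,-3,4,2,15,-1,6,4,3,1
d: 10,10,10,10,10,10,10,10,10,10,10,10,10,10,10,10
c: 0,-2,-4,-6,0,-2,-4,-6,0,-2,21,-6,0,-2,-4,-6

steps = 7; useful = 94; efficiency = 94/112 = 47/56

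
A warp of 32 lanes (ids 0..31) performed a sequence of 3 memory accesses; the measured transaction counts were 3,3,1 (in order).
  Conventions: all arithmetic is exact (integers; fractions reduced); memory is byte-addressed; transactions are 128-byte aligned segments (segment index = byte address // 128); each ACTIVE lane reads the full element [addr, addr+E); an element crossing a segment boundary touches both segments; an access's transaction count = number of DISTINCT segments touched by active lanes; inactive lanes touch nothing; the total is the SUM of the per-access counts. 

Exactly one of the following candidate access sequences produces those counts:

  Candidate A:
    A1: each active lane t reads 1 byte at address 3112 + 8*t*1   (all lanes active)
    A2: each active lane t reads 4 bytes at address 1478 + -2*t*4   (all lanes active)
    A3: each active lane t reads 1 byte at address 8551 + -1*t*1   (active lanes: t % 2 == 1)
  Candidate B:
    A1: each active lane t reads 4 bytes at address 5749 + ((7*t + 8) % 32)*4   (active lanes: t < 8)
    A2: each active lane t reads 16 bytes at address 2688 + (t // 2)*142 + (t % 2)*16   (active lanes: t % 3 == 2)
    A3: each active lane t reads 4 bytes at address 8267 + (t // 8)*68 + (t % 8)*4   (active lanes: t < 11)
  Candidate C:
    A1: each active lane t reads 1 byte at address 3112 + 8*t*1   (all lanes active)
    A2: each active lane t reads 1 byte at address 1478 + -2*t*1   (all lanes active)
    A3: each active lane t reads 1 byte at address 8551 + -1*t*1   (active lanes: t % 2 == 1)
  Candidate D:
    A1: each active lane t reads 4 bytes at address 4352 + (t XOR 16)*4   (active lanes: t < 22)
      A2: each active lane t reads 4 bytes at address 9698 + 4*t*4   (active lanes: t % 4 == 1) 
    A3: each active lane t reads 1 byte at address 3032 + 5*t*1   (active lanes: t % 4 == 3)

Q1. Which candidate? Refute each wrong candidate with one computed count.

B: A1 gives 1 transaction, not 3
C: A2 gives 1 transaction, not 3
D: A1 gives 1 transaction, not 3
A: all counts match (3,3,1)

Answer: A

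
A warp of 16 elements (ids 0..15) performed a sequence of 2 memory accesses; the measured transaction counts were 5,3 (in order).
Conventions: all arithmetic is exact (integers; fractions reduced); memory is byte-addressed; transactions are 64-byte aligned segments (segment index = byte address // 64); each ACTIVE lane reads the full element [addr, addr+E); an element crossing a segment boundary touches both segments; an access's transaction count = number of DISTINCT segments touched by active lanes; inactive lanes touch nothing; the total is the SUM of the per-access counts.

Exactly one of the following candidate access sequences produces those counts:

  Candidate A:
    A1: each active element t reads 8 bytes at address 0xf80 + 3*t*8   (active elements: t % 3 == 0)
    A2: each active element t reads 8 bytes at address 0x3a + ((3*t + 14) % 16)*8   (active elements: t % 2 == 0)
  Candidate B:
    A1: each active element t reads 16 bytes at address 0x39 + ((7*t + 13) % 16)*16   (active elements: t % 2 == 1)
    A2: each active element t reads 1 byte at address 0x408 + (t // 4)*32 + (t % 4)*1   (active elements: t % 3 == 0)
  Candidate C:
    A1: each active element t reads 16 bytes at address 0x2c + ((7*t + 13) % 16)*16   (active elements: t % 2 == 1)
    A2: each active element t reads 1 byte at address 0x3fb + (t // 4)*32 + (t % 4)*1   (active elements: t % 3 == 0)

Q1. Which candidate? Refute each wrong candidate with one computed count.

A: A1 gives 6 transactions, not 5
B: A2 gives 2 transactions, not 3
C: all counts match (5,3)

Answer: C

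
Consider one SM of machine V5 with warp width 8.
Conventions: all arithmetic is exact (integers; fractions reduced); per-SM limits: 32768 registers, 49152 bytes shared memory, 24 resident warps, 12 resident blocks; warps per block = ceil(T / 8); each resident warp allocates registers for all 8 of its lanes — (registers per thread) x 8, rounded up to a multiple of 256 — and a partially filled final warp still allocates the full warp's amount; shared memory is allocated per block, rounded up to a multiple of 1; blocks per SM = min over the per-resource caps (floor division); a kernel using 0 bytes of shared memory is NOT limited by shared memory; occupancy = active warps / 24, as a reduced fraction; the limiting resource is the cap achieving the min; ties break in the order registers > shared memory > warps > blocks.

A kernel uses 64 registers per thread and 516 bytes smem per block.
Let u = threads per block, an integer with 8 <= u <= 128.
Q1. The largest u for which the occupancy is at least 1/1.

Answer: u = 96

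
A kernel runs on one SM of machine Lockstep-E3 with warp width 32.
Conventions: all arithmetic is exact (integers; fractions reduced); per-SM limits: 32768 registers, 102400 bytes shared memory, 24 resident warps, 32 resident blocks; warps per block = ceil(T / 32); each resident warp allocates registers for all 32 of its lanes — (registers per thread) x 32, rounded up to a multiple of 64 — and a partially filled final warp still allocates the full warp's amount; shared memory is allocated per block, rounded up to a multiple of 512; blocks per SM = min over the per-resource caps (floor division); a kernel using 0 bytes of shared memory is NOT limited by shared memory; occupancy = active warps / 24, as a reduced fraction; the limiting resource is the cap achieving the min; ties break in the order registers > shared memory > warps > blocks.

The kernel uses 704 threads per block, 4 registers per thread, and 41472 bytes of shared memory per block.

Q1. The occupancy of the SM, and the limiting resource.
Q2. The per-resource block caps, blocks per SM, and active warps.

Answer: occupancy 11/12, limited by warps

registers: 11 blocks
shared memory: 2 blocks
warps: 1 block
blocks: 32 blocks

Answer: 1 block, 22 active warps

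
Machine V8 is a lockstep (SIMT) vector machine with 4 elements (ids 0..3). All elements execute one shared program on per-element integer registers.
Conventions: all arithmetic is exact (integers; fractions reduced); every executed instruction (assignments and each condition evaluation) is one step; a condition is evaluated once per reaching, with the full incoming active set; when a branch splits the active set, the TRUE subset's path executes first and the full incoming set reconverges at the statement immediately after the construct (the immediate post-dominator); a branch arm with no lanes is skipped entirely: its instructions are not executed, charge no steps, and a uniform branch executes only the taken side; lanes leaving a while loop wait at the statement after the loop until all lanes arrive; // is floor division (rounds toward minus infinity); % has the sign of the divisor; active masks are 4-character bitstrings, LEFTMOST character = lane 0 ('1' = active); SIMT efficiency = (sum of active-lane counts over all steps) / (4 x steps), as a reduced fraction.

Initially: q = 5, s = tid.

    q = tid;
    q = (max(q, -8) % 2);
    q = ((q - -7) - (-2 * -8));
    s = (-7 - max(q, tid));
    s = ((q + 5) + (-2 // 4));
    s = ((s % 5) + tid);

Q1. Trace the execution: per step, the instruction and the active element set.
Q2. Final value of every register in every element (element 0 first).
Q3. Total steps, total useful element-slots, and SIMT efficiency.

step 0: q <- tid                     1111
step 1: q <- (max(q, -8) % 2)        1111
step 2: q <- ((q - -7) - (-2 * -8))  1111
step 3: s <- (-7 - max(q, tid))      1111
step 4: s <- ((q + 5) + (-2 // 4))   1111
step 5: s <- ((s % 5) + tid)         1111

Answer: 6 steps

q: -9,-8,-9,-8
s: 0,2,2,4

steps = 6; useful = 24; efficiency = 24/24 = 1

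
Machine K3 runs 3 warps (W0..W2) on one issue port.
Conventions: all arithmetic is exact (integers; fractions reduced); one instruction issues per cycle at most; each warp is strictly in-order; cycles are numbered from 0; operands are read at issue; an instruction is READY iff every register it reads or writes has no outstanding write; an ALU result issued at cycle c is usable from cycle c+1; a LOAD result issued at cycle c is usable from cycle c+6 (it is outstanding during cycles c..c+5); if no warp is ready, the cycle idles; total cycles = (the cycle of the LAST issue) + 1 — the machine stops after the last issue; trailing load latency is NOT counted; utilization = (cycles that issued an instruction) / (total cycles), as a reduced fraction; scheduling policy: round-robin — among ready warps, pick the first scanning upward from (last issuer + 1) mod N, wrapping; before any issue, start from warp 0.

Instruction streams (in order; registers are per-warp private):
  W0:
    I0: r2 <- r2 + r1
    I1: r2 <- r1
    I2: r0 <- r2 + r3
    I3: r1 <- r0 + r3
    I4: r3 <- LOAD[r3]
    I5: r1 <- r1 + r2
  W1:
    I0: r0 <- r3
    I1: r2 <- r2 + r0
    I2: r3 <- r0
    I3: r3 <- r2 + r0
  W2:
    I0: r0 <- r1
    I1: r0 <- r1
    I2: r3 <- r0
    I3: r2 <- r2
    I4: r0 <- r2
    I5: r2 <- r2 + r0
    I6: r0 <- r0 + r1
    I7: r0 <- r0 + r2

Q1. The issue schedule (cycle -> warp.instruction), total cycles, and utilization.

cycle 0: W0.I0
cycle 1: W1.I0
cycle 2: W2.I0
cycle 3: W0.I1
cycle 4: W1.I1
cycle 5: W2.I1
cycle 6: W0.I2
cycle 7: W1.I2
cycle 8: W2.I2
cycle 9: W0.I3
cycle 10: W1.I3
cycle 11: W2.I3
cycle 12: W0.I4
cycle 13: W2.I4
cycle 14: W0.I5
cycle 15: W2.I5
cycle 16: W2.I6
cycle 17: W2.I7

Answer: 18 cycles, utilization 1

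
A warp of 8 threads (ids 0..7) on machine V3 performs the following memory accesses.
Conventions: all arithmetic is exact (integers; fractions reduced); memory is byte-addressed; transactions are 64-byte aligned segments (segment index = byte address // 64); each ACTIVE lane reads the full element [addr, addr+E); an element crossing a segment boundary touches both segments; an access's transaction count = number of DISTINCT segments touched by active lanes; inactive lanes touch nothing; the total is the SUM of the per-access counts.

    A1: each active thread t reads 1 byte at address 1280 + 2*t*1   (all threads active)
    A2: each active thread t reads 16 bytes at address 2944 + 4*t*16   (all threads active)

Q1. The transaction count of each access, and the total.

A1: 1 transaction
A2: 8 transactions

Answer: 1,8; total 9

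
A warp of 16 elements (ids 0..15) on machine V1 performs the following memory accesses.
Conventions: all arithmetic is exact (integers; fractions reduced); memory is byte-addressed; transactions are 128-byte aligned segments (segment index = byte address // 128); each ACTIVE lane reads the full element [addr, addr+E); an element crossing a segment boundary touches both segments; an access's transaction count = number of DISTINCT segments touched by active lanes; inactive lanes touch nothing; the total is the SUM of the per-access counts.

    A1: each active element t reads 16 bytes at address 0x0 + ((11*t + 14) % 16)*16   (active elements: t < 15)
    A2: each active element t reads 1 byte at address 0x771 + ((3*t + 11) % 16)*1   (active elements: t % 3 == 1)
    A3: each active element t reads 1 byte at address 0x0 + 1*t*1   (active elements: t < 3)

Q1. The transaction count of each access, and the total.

A1: 2 transactions
A2: 1 transaction
A3: 1 transaction

Answer: 2,1,1; total 4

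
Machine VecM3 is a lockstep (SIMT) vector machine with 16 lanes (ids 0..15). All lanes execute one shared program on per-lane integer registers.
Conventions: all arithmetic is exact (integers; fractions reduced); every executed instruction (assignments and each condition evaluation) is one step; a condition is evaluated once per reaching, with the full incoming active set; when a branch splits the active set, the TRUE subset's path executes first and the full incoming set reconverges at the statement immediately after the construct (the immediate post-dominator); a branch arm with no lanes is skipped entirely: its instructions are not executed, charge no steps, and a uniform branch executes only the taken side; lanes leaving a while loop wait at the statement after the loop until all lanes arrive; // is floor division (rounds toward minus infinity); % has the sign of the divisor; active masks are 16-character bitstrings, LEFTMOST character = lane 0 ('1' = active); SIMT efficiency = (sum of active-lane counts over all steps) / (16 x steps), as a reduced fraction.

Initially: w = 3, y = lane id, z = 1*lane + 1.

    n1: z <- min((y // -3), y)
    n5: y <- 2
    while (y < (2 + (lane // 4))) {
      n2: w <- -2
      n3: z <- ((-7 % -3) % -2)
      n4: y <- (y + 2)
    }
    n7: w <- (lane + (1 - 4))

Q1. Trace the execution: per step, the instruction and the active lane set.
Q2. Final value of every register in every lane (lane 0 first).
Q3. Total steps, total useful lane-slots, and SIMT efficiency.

step 0: z <- min((y // -3), y)       1111111111111111
step 1: y <- 2                       1111111111111111
step 2: eval (y < (2 + (lane // 4))) 1111111111111111
step 3: w <- -2                      0000111111111111
step 4: z <- ((-7 % -3) % -2)        0000111111111111
step 5: y <- (y + 2)                 0000111111111111
step 6: eval (y < (2 + (lane // 4))) 0000111111111111
step 7: w <- -2                      0000000000001111
step 8: z <- ((-7 % -3) % -2)        0000000000001111
step 9: y <- (y + 2)                 0000000000001111
step 10: eval (y < (2 + (lane // 4))) 0000000000001111
step 11: w <- (lane + (1 - 4))        1111111111111111

Answer: 12 steps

w: -3,-2,-1,0,1,2,3,4,5,6,7,8,9,10,11,12
y: 2,2,2,2,4,4,4,4,4,4,4,4,6,6,6,6
z: 0,-1,-1,-1,-1,-1,-1,-1,-1,-1,-1,-1,-1,-1,-1,-1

steps = 12; useful = 128; efficiency = 128/192 = 2/3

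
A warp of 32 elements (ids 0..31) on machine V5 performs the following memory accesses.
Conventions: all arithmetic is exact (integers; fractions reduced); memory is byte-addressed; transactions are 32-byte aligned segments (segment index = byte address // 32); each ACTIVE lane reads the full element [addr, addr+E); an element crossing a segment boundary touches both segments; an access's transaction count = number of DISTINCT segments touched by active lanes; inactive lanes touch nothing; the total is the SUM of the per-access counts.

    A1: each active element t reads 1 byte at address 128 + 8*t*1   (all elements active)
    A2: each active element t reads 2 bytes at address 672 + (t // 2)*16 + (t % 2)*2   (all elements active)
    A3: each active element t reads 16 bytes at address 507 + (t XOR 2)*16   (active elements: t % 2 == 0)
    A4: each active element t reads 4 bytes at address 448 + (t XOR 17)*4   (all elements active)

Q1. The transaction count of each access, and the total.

A1: 8 transactions
A2: 8 transactions
A3: 17 transactions
A4: 4 transactions

Answer: 8,8,17,4; total 37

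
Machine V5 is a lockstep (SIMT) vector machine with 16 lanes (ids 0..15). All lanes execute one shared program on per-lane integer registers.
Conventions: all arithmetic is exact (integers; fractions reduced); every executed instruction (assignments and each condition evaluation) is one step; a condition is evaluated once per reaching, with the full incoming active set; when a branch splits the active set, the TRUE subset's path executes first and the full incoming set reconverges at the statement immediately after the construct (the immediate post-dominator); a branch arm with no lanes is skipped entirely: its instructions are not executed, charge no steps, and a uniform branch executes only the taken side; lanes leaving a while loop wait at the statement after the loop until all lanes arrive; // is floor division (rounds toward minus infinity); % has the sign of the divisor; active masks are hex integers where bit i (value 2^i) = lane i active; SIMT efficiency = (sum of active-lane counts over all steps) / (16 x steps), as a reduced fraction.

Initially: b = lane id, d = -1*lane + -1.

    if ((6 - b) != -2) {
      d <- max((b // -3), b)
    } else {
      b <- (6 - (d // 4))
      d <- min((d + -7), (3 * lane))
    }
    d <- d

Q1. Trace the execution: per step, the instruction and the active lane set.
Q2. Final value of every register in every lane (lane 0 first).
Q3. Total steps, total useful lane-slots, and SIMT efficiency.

step 0: eval ((6 - b) != -2)         0xffff
step 1: d <- max((b // -3), b)       0xfeff
step 2: b <- (6 - (d // 4))          0x0100
step 3: d <- min((d + -7), (3 * lane)) 0x0100
step 4: d <- d                       0xffff

Answer: 5 steps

b: 0,1,2,3,4,5,6,7,9,9,10,11,12,13,14,15
d: 0,1,2,3,4,5,6,7,-16,9,10,11,12,13,14,15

steps = 5; useful = 49; efficiency = 49/80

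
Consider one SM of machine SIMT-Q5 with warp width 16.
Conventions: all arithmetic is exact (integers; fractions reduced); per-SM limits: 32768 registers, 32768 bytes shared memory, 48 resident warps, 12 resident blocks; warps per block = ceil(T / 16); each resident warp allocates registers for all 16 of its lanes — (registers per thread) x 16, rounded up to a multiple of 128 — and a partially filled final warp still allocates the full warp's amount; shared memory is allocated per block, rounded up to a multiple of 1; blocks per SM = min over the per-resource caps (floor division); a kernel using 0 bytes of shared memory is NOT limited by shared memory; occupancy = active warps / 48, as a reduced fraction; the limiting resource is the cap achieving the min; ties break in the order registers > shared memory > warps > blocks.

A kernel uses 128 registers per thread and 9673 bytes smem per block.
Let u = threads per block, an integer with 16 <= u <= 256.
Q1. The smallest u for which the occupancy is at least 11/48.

Answer: u = 49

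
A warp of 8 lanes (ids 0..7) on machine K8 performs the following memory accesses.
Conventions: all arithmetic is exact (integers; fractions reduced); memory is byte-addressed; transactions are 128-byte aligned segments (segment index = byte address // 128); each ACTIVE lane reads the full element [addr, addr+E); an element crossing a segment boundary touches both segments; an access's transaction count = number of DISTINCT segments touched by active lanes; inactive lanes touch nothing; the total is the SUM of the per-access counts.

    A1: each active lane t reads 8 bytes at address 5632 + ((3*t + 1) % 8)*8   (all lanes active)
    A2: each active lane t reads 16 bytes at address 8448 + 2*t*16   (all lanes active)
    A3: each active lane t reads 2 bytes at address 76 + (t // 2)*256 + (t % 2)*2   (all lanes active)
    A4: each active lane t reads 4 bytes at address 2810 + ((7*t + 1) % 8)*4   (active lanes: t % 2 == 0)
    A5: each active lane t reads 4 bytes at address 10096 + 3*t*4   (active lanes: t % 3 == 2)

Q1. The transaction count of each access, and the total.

A1: 1 transaction
A2: 2 transactions
A3: 4 transactions
A4: 2 transactions
A5: 1 transaction

Answer: 1,2,4,2,1; total 10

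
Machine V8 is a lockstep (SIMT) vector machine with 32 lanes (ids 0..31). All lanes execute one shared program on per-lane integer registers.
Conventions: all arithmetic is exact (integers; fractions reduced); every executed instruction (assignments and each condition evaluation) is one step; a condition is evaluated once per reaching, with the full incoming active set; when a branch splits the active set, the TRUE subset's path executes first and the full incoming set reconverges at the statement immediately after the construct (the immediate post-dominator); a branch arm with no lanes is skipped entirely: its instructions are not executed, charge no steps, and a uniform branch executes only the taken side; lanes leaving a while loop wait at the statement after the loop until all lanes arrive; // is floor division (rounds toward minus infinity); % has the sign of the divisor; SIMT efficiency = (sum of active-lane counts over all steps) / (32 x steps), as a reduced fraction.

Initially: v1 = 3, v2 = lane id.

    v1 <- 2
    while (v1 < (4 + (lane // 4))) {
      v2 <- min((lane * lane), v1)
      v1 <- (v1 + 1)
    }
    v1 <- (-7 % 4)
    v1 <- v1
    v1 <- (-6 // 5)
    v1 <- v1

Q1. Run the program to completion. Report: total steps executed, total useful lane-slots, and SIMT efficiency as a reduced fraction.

Answer: 33 steps, 720 useful, 15/22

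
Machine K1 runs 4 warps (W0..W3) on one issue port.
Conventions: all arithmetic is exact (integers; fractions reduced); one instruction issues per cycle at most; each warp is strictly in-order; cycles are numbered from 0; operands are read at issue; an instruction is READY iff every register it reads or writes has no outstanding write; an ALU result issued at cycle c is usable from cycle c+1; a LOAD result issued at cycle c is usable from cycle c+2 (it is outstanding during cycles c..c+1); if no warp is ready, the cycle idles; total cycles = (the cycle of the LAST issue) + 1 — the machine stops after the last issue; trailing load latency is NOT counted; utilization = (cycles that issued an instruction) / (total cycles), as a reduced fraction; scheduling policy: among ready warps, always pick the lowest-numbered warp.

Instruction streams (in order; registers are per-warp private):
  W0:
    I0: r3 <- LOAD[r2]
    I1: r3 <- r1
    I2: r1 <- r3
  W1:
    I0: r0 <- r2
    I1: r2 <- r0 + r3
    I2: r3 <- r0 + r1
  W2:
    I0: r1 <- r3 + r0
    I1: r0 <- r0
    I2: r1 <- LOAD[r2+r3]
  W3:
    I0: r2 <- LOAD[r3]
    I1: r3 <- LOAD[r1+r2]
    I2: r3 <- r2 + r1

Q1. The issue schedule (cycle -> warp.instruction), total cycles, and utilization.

cycle 0: W0.I0
cycle 1: W1.I0
cycle 2: W0.I1
cycle 3: W0.I2
cycle 4: W1.I1
cycle 5: W1.I2
cycle 6: W2.I0
cycle 7: W2.I1
cycle 8: W2.I2
cycle 9: W3.I0
cycle 10: idle
cycle 11: W3.I1
cycle 12: idle
cycle 13: W3.I2

Answer: 14 cycles, utilization 6/7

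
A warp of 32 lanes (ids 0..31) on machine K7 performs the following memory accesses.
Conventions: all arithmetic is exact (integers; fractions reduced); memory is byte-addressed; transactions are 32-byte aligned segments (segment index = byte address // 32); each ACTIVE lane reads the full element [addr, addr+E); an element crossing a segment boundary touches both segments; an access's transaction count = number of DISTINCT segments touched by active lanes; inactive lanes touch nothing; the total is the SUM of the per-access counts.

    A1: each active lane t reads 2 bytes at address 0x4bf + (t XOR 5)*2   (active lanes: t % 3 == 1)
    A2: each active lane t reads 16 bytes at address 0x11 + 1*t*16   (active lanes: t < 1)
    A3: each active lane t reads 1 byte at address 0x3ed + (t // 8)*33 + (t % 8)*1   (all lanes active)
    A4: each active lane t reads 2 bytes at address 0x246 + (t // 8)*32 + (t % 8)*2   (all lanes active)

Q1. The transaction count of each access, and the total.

A1: 2 transactions
A2: 2 transactions
A3: 4 transactions
A4: 4 transactions

Answer: 2,2,4,4; total 12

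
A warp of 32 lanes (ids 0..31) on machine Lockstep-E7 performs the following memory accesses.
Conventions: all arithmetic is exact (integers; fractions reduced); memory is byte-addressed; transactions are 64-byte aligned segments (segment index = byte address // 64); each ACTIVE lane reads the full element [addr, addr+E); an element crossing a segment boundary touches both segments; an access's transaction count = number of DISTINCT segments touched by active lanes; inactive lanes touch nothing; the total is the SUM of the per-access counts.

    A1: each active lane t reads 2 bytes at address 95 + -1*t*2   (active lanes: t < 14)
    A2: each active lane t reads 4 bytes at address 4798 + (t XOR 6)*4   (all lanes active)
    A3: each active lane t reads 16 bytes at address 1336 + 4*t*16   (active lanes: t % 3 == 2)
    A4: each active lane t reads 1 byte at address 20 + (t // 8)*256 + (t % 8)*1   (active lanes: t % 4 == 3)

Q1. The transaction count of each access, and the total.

A1: 1 transaction
A2: 3 transactions
A3: 20 transactions
A4: 4 transactions

Answer: 1,3,20,4; total 28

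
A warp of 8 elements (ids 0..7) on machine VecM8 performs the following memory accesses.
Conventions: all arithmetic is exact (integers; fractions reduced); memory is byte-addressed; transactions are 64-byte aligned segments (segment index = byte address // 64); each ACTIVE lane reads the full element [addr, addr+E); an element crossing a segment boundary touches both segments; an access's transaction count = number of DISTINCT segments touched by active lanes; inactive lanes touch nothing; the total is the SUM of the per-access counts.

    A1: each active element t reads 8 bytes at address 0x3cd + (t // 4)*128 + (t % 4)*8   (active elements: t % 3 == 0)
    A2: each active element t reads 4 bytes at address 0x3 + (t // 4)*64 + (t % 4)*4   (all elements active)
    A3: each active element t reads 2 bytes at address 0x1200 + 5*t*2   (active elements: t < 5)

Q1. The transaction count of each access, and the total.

A1: 2 transactions
A2: 2 transactions
A3: 1 transaction

Answer: 2,2,1; total 5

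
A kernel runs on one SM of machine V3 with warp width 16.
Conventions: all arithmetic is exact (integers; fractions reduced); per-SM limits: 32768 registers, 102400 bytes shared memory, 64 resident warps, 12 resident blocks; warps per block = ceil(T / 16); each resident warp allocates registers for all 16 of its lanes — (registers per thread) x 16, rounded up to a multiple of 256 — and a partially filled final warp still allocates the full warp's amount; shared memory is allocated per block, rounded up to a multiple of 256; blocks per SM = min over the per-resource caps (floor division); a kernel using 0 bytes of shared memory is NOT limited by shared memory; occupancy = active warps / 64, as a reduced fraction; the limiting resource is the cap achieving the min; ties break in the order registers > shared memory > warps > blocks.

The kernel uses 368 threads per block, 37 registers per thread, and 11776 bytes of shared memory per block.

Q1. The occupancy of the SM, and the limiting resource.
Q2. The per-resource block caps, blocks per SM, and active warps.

Answer: occupancy 23/64, limited by registers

registers: 1 block
shared memory: 8 blocks
warps: 2 blocks
blocks: 12 blocks

Answer: 1 block, 23 active warps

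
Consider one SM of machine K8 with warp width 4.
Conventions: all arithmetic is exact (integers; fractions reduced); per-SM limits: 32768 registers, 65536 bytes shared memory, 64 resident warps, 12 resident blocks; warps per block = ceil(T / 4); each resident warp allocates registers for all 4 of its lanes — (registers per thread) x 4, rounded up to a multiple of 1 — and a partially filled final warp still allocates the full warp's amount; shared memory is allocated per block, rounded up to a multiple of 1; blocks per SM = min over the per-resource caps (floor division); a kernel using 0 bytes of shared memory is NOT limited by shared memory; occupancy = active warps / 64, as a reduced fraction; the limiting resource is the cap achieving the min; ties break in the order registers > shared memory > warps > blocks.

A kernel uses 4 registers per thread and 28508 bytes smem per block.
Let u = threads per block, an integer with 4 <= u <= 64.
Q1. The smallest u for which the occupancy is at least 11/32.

Answer: u = 41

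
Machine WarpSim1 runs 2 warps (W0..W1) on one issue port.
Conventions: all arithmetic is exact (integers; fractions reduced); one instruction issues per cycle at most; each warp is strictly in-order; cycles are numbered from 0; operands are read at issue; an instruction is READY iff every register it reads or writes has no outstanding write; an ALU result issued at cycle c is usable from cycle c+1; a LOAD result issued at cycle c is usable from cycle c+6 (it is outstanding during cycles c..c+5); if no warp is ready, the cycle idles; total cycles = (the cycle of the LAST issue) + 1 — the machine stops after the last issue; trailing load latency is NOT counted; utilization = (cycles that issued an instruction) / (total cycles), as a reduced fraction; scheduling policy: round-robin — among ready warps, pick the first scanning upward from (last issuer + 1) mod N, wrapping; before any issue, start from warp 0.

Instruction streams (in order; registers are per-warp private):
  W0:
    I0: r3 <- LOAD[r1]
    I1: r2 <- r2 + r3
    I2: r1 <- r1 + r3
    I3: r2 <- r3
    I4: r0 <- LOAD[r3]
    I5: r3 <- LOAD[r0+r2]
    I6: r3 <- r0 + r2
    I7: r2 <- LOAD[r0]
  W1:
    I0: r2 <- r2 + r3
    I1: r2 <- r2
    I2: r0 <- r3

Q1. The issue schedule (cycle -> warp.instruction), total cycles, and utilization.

cycle 0: W0.I0
cycle 1: W1.I0
cycle 2: W1.I1
cycle 3: W1.I2
cycle 4: idle
cycle 5: idle
cycle 6: W0.I1
cycle 7: W0.I2
cycle 8: W0.I3
cycle 9: W0.I4
cycle 10: idle
cycle 11: idle
cycle 12: idle
cycle 13: idle
cycle 14: idle
cycle 15: W0.I5
cycle 16: idle
cycle 17: idle
cycle 18: idle
cycle 19: idle
cycle 20: idle
cycle 21: W0.I6
cycle 22: W0.I7

Answer: 23 cycles, utilization 11/23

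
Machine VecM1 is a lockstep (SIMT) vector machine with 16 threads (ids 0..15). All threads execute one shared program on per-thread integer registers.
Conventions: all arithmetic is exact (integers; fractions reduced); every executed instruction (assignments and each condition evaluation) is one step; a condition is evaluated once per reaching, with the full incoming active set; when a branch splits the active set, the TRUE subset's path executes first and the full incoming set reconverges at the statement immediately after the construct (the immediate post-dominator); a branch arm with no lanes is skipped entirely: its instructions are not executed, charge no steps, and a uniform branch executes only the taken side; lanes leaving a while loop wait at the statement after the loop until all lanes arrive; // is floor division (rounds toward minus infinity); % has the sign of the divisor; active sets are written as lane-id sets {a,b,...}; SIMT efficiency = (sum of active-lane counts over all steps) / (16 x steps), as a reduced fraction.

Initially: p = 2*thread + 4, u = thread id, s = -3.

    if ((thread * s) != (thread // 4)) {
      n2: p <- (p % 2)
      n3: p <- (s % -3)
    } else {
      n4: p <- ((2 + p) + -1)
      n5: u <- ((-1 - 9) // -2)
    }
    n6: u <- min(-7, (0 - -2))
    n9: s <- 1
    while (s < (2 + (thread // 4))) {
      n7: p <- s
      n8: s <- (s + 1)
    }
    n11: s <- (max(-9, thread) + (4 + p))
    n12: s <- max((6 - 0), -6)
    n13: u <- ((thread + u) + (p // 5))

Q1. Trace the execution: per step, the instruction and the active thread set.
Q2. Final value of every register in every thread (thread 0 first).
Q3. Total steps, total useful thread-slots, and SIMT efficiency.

step 0: eval ((thread * s) != (thread // 4)) {0,1,2,3,4,5,6,7,8,9,10,11,12,13,14,15}
step 1: p <- (p % 2)                 {1,2,3,4,5,6,7,8,9,10,11,12,13,14,15}
step 2: p <- (s % -3)                {1,2,3,4,5,6,7,8,9,10,11,12,13,14,15}
step 3: p <- ((2 + p) + -1)          {0}
step 4: u <- ((-1 - 9) // -2)        {0}
step 5: u <- min(-7, (0 - -2))       {0,1,2,3,4,5,6,7,8,9,10,11,12,13,14,15}
step 6: s <- 1                       {0,1,2,3,4,5,6,7,8,9,10,11,12,13,14,15}
step 7: eval (s < (2 + (thread // 4))) {0,1,2,3,4,5,6,7,8,9,10,11,12,13,14,15}
step 8: p <- s                       {0,1,2,3,4,5,6,7,8,9,10,11,12,13,14,15}
step 9: s <- (s + 1)                 {0,1,2,3,4,5,6,7,8,9,10,11,12,13,14,15}
step 10: eval (s < (2 + (thread // 4))) {0,1,2,3,4,5,6,7,8,9,10,11,12,13,14,15}
step 11: p <- s                       {4,5,6,7,8,9,10,11,12,13,14,15}
step 12: s <- (s + 1)                 {4,5,6,7,8,9,10,11,12,13,14,15}
step 13: eval (s < (2 + (thread // 4))) {4,5,6,7,8,9,10,11,12,13,14,15}
step 14: p <- s                       {8,9,10,11,12,13,14,15}
step 15: s <- (s + 1)                 {8,9,10,11,12,13,14,15}
step 16: eval (s < (2 + (thread // 4))) {8,9,10,11,12,13,14,15}
step 17: p <- s                       {12,13,14,15}
step 18: s <- (s + 1)                 {12,13,14,15}
step 19: eval (s < (2 + (thread // 4))) {12,13,14,15}
step 20: s <- (max(-9, thread) + (4 + p)) {0,1,2,3,4,5,6,7,8,9,10,11,12,13,14,15}
step 21: s <- max((6 - 0), -6)        {0,1,2,3,4,5,6,7,8,9,10,11,12,13,14,15}
step 22: u <- ((thread + u) + (p // 5)) {0,1,2,3,4,5,6,7,8,9,10,11,12,13,14,15}

Answer: 23 steps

p: 1,1,1,1,2,2,2,2,3,3,3,3,4,4,4,4
u: -7,-6,-5,-4,-3,-2,-1,0,1,2,3,4,5,6,7,8
s: 6,6,6,6,6,6,6,6,6,6,6,6,6,6,6,6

steps = 23; useful = 264; efficiency = 264/368 = 33/46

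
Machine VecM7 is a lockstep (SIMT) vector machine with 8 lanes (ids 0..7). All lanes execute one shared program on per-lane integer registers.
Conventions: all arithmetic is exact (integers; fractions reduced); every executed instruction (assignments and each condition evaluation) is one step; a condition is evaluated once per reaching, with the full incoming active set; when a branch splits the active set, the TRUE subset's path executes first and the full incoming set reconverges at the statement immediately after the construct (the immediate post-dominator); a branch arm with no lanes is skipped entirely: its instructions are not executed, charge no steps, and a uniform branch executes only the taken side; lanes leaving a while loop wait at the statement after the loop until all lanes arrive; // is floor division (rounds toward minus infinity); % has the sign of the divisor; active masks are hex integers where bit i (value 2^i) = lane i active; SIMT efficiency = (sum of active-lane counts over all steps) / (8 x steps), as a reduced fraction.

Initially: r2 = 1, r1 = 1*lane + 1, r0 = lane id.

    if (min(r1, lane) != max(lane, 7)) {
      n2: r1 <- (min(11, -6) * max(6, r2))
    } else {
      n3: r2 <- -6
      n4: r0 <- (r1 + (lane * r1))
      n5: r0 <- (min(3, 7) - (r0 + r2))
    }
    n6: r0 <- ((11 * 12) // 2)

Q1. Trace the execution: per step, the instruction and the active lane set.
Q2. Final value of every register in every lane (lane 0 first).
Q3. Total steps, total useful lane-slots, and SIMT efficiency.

step 0: eval (min(r1, lane) != max(lane, 7)) 0xff
step 1: r1 <- (min(11, -6) * max(6, r2)) 0x7f
step 2: r2 <- -6                     0x80
step 3: r0 <- (r1 + (lane * r1))     0x80
step 4: r0 <- (min(3, 7) - (r0 + r2)) 0x80
step 5: r0 <- ((11 * 12) // 2)       0xff

Answer: 6 steps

r2: 1,1,1,1,1,1,1,-6
r1: -36,-36,-36,-36,-36,-36,-36,8
r0: 66,66,66,66,66,66,66,66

steps = 6; useful = 26; efficiency = 26/48 = 13/24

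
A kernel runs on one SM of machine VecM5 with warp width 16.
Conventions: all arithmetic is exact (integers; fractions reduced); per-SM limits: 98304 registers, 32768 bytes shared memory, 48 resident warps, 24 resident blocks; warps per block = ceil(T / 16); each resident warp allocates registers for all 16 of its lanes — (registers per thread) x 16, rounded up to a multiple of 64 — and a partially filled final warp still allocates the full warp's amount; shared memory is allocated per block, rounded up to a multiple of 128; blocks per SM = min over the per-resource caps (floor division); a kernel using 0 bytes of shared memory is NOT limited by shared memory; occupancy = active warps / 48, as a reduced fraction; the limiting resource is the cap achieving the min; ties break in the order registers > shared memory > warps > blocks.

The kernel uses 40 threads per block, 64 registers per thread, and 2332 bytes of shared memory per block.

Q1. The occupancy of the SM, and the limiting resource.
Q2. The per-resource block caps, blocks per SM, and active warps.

Answer: occupancy 13/16, limited by shared memory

registers: 32 blocks
shared memory: 13 blocks
warps: 16 blocks
blocks: 24 blocks

Answer: 13 blocks, 39 active warps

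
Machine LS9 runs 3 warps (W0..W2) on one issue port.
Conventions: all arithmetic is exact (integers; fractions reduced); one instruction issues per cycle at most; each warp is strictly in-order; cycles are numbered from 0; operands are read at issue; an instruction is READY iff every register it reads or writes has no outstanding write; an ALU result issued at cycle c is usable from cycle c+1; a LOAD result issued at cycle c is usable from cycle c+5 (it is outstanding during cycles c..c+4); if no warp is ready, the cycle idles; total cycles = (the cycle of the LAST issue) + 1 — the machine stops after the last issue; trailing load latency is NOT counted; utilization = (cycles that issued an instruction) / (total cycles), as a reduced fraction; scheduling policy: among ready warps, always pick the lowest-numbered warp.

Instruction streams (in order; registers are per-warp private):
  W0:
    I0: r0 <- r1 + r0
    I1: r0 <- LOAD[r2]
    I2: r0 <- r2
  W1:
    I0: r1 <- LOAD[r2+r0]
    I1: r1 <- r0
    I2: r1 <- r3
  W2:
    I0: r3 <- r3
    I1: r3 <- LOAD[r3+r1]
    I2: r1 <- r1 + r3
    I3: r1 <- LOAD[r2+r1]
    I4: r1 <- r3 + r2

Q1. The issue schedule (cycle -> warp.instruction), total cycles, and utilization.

cycle 0: W0.I0
cycle 1: W0.I1
cycle 2: W1.I0
cycle 3: W2.I0
cycle 4: W2.I1
cycle 5: idle
cycle 6: W0.I2
cycle 7: W1.I1
cycle 8: W1.I2
cycle 9: W2.I2
cycle 10: W2.I3
cycle 11: idle
cycle 12: idle
cycle 13: idle
cycle 14: idle
cycle 15: W2.I4

Answer: 16 cycles, utilization 11/16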